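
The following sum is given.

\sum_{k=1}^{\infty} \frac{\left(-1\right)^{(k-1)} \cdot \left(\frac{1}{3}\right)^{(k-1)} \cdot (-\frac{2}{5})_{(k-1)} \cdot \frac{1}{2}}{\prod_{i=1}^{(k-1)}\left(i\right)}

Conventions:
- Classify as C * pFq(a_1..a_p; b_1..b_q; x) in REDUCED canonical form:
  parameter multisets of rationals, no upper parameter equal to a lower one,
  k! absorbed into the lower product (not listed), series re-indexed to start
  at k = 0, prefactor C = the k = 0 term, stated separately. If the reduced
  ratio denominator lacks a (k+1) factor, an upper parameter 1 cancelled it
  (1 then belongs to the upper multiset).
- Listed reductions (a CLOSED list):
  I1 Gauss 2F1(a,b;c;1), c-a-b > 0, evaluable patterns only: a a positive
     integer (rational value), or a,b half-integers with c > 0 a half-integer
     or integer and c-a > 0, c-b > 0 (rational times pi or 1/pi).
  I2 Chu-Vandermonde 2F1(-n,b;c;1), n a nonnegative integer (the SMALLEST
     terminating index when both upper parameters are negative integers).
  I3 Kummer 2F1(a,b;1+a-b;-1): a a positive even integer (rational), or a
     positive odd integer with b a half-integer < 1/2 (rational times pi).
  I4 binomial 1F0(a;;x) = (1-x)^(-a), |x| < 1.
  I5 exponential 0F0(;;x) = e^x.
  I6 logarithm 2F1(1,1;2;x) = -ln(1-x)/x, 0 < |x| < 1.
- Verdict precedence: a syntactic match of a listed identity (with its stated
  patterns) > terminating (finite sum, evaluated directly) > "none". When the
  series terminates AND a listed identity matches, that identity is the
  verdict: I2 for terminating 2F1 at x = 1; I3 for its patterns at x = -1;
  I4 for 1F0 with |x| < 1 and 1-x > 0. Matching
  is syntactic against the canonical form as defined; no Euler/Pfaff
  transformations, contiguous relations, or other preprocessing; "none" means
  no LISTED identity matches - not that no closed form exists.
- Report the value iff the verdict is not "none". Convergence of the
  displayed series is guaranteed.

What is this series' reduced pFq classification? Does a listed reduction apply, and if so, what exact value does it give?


With C = \frac{1}{2}: the canonical form is 1F0(-\frac{2}{5}; -; -\frac{1}{3}). Verdict (x = -\frac{1}{3}): the I4 binomial reduction applies (the 1F0 binomial series: exponent 2/5, x = -\frac{1}{3}). Exact value: \frac{1}{2} \cdot \left(\frac{4}{3}\right)^{\frac{2}{5}}.

First insight: x = -\frac{1}{3} and the (-1)^k factor (prefactor 1/2) folds into the argument's sign.
Term ratio: r(k) = -\frac{1}{3} * (k-\frac{2}{5}) / [(k+1)] - poly over poly, x = -\frac{1}{3} from leading terms; C = \frac{1}{2} at k = 0.


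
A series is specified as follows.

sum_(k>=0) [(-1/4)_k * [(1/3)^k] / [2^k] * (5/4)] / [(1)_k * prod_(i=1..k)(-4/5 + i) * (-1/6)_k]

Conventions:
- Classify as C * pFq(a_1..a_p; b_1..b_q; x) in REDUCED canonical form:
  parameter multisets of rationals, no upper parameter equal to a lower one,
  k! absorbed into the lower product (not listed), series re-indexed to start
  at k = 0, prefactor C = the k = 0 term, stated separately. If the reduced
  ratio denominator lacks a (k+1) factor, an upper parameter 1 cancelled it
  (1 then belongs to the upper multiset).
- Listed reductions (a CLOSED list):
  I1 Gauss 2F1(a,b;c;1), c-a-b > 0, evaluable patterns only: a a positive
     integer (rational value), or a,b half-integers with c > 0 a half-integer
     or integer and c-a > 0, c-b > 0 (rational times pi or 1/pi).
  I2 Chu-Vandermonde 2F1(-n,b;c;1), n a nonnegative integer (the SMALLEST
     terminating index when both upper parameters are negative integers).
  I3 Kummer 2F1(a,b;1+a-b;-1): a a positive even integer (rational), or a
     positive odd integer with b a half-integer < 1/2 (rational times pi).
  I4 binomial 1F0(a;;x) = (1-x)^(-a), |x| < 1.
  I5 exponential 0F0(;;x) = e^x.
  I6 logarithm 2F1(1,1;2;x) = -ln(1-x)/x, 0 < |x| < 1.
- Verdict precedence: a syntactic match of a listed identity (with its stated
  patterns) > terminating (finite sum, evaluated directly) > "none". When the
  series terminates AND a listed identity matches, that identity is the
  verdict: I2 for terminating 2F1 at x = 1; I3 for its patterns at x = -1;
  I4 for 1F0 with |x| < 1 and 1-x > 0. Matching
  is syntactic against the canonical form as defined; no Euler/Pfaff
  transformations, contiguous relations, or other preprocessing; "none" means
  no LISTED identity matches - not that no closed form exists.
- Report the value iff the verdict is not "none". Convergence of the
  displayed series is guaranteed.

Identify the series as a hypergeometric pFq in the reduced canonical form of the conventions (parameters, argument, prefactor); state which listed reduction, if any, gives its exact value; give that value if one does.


At argument 1/6: a 1F2 with upper {-1/4}, lower {-1/6, 1/5}, scaled by C = 5/4. Verdict: none. Every listed pattern misses the 1F2 form at 1/6, upper {-1/4}.

Key observation: t_0 being 5/4, the lower running product (prefactor 5/4) is a rising factorial.
Consecutive-term ratio: r(k) = (1/6) * (k-1/4) / [(k-1/6) (k+1/5) (k+1)] - poly over poly, x = (1/6) from leading terms; C = 5/4 at k = 0.


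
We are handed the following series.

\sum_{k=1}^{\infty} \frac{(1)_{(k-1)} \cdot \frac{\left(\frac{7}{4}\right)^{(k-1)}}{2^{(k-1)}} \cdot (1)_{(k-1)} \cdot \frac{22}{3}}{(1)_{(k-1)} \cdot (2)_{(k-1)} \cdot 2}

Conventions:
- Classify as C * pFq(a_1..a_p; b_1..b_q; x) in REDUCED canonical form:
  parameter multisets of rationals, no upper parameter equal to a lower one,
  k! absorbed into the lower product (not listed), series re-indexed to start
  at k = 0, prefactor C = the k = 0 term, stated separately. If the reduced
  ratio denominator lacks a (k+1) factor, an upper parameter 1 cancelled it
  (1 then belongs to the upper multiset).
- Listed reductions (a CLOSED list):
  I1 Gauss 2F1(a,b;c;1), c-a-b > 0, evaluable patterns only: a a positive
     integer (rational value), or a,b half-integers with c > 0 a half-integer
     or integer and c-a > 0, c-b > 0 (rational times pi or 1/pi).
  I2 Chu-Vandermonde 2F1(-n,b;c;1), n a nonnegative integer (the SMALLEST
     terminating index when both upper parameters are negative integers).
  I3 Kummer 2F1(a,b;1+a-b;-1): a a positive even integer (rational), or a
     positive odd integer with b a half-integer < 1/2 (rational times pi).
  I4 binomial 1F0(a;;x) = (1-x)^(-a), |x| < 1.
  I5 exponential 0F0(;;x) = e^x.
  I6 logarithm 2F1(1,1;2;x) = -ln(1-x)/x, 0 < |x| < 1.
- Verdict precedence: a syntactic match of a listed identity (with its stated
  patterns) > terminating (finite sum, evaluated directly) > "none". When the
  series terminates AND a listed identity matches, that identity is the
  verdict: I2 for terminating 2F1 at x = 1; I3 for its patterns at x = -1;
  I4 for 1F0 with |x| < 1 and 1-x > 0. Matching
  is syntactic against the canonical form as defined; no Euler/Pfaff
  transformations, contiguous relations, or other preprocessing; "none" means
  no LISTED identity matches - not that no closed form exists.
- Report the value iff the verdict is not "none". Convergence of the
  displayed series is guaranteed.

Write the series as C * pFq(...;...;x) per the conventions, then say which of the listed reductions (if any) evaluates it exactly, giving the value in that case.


With C = \frac{11}{3}: the canonical form is 2F1(1, 1; 2; \frac{7}{8}). Verdict: the I6 logarithm reduction fires (the logarithm: parameters (1,1;2), x = \frac{7}{8}). Sum: \left(-\frac{88}{21}\right) \cdot \ln\left(\frac{1}{8}\right).

Key step: with t_0 = \frac{11}{3}, the two k-th powers (C = 11/3, x = 7/8) combine into one argument.
Step ratio: r(k) = \frac{7}{8} * (k+1) (k+1) / [(k+2) (k+1)] ; factor over Q: parameters, x = \frac{7}{8}, and C = \frac{11}{3}.


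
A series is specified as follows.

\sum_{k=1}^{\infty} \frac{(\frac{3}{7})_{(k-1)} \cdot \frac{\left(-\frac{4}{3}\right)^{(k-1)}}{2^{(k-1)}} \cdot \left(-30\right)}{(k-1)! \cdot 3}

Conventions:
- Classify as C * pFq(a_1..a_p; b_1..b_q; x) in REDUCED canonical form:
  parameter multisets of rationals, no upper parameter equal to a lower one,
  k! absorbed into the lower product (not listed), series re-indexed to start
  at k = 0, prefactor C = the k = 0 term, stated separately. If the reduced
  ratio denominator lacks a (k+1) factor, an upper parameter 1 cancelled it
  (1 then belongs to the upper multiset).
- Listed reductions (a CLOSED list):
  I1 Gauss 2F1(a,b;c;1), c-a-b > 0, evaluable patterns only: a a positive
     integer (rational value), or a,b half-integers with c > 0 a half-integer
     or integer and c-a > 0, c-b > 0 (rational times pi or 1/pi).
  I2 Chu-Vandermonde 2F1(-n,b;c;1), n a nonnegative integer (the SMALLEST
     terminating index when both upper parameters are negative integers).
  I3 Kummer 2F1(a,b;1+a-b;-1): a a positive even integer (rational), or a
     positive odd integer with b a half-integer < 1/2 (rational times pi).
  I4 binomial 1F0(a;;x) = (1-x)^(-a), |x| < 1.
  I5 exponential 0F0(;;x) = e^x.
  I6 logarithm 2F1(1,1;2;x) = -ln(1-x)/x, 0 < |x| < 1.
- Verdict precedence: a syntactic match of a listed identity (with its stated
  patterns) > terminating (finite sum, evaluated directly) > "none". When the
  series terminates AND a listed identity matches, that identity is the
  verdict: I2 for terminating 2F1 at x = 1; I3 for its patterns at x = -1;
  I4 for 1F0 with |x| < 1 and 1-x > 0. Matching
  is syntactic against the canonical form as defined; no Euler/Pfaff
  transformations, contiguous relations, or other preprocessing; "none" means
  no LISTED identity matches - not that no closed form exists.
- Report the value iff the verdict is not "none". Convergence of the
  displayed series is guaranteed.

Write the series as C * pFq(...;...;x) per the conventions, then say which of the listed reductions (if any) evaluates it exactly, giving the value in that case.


Classification (C = -10): 1F0 with upper {\frac{3}{7}}, lower {-}, argument x = -\frac{2}{3}. Verdict: the binomial series (I4) matches (the 1F0 binomial series: exponent -3/7, x = -\frac{2}{3}). Its exact value is \left(-10\right) \cdot \left(\frac{5}{3}\right)^{-\frac{3}{7}}.

Key step: x = -\frac{2}{3} and the two k-th powers (C = -10, x = -2/3) combine into one argument.
Ratio: r(k) = -\frac{2}{3} * (k+\frac{3}{7}) / [(k+1)] - poly over poly, x = -\frac{2}{3} from leading terms; C = -10 at k = 0.


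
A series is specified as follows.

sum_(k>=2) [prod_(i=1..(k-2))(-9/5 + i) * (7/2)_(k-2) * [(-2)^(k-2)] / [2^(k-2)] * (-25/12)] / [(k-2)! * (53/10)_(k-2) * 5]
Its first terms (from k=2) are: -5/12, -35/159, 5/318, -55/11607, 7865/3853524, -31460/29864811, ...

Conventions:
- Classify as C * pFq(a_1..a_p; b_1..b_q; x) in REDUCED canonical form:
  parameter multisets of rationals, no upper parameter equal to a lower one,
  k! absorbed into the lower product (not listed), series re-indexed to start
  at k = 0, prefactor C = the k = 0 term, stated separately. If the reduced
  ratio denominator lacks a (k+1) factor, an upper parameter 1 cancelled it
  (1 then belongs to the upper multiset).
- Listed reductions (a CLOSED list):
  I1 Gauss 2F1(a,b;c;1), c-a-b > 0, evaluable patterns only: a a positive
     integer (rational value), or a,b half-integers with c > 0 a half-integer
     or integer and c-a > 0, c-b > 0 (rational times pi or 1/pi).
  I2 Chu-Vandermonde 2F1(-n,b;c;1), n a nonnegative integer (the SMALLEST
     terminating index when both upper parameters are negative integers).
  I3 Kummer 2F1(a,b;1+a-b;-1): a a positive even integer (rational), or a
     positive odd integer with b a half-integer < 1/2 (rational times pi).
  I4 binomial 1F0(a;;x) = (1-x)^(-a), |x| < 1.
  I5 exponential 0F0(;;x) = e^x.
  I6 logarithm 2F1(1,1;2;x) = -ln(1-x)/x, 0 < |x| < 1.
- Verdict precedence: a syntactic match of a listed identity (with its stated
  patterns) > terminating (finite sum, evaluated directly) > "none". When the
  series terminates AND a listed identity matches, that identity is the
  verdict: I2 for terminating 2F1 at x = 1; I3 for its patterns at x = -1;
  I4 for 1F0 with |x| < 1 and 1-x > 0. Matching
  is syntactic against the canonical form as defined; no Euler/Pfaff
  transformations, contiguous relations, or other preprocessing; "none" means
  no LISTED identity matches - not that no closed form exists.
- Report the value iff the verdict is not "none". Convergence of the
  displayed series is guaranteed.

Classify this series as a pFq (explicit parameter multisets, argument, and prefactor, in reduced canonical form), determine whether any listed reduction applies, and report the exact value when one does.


Key step: from the first term -5/12: the two k-th powers (C = -5/12, x = -1) combine into one argument.
Term ratio: r(k) = (-1) * (k-4/5) (k+7/2) / [(k+53/10) (k+1)] - rational in k. x = (-1); t_0 = -5/12; negate the roots.

Reduced: x = -1, 2F1, upper = {-4/5, 7/2}, lower = {53/10}, C = -5/12. Verdict: none. Every listed pattern misses the 2F1 form at -1, upper {-4/5, 7/2}.


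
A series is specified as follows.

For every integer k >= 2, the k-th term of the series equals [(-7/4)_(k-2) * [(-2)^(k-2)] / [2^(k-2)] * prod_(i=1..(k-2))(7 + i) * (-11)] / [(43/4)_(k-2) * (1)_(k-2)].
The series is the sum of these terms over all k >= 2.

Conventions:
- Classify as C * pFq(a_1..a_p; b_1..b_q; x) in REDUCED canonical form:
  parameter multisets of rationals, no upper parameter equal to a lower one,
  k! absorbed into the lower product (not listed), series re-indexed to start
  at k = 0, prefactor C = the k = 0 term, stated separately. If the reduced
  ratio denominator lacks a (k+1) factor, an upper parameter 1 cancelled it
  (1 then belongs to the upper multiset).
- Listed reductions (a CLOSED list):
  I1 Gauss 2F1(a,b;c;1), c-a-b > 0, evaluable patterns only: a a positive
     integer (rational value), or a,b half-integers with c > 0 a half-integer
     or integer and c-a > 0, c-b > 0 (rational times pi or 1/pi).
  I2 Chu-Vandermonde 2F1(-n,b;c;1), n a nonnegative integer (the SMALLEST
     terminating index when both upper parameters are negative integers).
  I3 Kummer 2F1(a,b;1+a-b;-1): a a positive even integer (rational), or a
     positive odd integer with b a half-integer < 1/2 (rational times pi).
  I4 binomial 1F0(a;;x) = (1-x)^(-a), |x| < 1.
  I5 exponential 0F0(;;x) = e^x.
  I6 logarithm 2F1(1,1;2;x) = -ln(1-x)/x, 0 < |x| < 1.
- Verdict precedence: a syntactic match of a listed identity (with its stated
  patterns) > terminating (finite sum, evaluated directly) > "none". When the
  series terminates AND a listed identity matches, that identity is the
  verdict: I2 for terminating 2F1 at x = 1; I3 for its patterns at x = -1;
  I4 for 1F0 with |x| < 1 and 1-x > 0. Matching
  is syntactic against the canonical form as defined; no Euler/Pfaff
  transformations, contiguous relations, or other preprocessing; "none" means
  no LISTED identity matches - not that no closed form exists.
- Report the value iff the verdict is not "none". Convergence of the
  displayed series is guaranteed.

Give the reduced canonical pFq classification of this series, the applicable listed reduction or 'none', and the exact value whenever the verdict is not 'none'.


At argument -1: a 2F1 with upper {-7/4, 8}, lower {43/4}, scaled by C = -11. Verdict: Kummer's theorem (I3) fires (x = -1; c = 43/4 equals 1+a-b for upper {-7/4, 8}: listed pattern). Its exact value is -119691/4096.

The tell: t_0 being -11, the two k-th powers (C = -11) combine into one argument.
Ratio: r(k) = (-1) * (k-7/4) (k+8) / [(k+43/4) (k+1)] ; factor over Q: parameters, x = (-1), and C = -11.


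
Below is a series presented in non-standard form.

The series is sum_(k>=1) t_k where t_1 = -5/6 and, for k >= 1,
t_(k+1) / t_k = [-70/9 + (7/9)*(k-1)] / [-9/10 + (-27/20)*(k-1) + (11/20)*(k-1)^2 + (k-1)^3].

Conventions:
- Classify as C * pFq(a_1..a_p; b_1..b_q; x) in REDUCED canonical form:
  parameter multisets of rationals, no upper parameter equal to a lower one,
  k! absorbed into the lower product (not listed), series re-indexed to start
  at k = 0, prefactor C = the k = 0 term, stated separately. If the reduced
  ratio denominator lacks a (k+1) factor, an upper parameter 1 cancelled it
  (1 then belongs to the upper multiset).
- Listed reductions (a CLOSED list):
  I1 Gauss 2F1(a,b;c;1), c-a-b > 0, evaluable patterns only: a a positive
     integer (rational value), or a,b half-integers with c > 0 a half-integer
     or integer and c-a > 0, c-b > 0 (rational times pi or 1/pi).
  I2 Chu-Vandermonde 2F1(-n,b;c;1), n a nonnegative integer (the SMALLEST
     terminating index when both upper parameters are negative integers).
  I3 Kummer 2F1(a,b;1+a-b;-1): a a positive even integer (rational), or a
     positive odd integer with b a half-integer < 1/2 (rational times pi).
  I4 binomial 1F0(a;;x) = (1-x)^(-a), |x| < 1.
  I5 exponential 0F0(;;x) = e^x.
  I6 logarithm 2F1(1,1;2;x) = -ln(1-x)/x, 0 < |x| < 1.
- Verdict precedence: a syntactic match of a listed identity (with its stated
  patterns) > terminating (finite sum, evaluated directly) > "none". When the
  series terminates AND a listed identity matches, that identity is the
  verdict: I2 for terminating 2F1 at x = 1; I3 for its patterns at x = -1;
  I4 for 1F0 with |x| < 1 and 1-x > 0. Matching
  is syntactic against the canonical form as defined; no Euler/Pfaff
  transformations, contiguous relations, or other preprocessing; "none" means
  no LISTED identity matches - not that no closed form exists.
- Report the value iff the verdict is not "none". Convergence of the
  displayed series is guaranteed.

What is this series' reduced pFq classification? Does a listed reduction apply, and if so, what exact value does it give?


Classification (C = -5/6): 1F2 with upper {-10}, lower {-6/5, 3/4}, argument x = 7/9. Verdict: terminating - upper parameter -10 makes this a finite sum (last index 10), evaluated exactly. Sum: -21781921104173209081502150885/874245061069874924280655662.

Key observation: t_0 = -5/6 here, and roots of the ratio polynomials (C = -5/6, x = 7/9) are the negated parameters.
Consecutive-term ratio: r(k) = (7/9) * (k-10) / [(k-6/5) (k+3/4) (k+1)] ; factor over Q: parameters, x = (7/9), and C = -5/6.


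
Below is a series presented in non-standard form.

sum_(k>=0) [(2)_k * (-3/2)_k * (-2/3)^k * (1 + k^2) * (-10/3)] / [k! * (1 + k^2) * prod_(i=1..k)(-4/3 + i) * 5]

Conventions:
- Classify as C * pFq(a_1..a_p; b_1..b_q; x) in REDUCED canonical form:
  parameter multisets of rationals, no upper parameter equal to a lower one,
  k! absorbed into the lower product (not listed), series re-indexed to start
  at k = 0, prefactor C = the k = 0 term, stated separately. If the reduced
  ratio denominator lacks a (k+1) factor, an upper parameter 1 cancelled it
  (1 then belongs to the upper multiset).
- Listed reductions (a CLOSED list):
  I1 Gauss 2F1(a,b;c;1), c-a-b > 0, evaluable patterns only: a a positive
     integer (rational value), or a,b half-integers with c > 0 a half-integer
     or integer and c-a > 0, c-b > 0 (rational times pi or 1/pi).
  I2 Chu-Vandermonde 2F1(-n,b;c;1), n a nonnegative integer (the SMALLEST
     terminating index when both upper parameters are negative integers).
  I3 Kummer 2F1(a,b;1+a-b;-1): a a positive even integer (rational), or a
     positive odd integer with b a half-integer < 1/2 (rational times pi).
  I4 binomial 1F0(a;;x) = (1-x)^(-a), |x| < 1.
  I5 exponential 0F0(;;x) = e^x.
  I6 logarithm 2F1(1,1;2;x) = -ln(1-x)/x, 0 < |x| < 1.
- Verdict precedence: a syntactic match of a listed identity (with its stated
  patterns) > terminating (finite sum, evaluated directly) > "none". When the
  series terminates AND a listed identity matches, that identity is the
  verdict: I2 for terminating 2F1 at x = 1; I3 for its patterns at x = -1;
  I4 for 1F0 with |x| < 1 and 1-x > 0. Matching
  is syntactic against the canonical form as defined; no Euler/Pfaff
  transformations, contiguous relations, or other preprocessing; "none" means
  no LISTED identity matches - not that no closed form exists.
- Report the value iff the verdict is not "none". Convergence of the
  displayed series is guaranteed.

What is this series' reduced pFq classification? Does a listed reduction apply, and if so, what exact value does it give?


Structural cue: from the first term -2/3: the lower running product (C = -2/3) is a rising factorial.
Term ratio: r(k) = (-2/3) * (k-3/2) (k+2) / [(k-1/3) (k+1)] - rational in k. x = (-2/3); t_0 = -2/3; negate the roots.

At argument -2/3: a 2F1 with upper {-3/2, 2}, lower {-1/3}, scaled by C = -2/3. Verdict: none here - no I1-I6 shape fits x = -2/3 with lower {-1/3}.


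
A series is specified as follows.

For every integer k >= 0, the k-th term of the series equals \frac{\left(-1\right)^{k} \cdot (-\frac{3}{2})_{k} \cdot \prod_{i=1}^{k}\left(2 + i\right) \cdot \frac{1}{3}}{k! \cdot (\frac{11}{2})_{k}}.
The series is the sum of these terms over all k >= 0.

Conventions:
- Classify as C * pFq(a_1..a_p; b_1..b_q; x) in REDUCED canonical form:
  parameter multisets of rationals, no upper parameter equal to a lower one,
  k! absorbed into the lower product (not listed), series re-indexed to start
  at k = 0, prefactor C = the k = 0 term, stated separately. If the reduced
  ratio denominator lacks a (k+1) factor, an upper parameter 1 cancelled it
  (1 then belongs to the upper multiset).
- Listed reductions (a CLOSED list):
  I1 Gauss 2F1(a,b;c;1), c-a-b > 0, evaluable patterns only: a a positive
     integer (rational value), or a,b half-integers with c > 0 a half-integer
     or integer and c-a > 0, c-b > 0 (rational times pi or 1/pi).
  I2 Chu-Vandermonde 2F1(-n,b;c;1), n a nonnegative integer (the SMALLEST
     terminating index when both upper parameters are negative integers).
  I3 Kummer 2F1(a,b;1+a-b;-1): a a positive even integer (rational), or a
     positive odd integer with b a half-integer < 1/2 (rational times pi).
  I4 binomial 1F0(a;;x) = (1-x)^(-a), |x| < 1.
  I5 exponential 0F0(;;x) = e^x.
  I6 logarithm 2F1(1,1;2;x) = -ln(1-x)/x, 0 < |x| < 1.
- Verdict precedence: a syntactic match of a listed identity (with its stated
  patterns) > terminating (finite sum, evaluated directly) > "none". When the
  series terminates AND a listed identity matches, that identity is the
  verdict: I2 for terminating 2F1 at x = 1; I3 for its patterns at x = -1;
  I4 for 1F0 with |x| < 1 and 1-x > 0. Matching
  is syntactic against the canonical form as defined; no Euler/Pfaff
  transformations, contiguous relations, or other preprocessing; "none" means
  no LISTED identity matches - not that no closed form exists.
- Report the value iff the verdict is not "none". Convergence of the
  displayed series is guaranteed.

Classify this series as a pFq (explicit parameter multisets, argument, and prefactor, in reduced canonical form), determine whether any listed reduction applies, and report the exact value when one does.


Canonical form: C = \frac{1}{3} times 2F1 with upper {-\frac{3}{2}, 3}, lower {\frac{11}{2}}, x = -1. Verdict: the Kummer evaluation I3 fires (x = -1; c = \frac{11}{2} equals 1+a-b for upper {-\frac{3}{2}, 3}: listed pattern). Its exact value is \frac{105}{512} \cdot \pi.

The tell: t_0 = \frac{1}{3} here, and the running product (C = 1/3) telescopes to a rising factorial.
Adjacent-term ratio: r(k) = -1 * (k-\frac{3}{2}) (k+3) / [(k+\frac{11}{2}) (k+1)] - rational; roots negated = parameters, x = -1, C = \frac{1}{3}.


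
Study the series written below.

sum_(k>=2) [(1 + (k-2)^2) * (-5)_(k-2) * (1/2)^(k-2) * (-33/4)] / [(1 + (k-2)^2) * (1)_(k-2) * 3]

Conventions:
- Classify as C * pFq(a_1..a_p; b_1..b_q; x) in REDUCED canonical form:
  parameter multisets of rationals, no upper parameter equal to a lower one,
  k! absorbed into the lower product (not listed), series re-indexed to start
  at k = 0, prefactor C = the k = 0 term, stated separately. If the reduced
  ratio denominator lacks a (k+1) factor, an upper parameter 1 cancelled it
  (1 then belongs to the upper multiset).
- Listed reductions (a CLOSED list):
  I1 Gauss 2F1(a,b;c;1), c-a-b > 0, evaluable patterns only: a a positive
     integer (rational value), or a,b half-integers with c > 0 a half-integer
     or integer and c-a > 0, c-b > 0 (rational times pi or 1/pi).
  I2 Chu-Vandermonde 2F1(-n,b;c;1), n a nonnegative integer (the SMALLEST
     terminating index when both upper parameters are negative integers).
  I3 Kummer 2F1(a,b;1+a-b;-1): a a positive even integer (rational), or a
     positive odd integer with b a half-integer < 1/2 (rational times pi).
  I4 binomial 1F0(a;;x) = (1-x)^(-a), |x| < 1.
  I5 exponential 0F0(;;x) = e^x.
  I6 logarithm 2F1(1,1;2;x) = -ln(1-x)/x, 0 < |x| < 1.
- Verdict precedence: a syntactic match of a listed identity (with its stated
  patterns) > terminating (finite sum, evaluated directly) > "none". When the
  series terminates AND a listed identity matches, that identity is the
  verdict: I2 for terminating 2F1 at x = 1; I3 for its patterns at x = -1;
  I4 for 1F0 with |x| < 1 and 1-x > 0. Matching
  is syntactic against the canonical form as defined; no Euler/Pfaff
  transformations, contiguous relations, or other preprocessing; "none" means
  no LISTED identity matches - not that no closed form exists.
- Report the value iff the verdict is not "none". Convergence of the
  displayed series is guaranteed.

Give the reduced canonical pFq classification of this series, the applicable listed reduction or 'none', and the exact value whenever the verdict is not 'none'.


Key step: t_0 = -11/4 here, and k^2 + 1 divides numerator and denominator alike; C = -11/4, x = 1/2 after cancelling.
Adjacent-term ratio: r(k) = (1/2) * (k-5) / [(k+1)] - rational; roots negated = parameters, x = (1/2), C = -11/4.

Canonical form: C = -11/4 times 1F0 with upper {-5}, lower {-}, x = 1/2. Verdict: binomial (I4) matches (the 1F0 binomial series: exponent 5, x = 1/2). Sum: -11/128.


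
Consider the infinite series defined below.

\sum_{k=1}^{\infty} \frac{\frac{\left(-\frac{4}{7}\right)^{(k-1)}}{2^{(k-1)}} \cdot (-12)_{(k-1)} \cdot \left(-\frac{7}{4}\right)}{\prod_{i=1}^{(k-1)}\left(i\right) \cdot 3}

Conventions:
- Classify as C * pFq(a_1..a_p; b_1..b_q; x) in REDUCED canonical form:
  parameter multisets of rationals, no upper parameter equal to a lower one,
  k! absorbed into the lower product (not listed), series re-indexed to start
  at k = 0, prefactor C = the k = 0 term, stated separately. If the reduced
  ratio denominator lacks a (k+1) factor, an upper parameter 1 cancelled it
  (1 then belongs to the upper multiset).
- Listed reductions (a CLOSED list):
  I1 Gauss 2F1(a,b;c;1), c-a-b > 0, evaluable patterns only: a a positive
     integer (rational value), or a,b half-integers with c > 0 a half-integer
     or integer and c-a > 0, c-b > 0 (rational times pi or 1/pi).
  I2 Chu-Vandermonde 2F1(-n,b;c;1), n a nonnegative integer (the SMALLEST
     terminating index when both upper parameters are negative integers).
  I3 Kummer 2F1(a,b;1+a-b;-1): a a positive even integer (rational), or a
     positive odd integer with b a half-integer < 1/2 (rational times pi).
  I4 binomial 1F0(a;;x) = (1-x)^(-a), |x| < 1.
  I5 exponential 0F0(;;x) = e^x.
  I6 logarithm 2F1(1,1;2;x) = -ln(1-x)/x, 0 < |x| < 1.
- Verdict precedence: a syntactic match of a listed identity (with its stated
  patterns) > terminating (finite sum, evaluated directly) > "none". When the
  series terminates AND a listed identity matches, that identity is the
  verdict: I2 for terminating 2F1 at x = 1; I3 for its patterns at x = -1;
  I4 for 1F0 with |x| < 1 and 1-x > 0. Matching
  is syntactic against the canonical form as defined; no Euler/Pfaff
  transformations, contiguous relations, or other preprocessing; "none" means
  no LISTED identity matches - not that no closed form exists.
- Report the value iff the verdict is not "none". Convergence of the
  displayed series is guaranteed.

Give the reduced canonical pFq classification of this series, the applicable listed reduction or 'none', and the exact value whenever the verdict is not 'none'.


With C = -\frac{7}{12}: the canonical form is 1F0(-12; -; -\frac{2}{7}). Verdict at x = -\frac{2}{7}: the I4 binomial reduction matches (the 1F0 binomial series: exponent 12, x = -\frac{2}{7}). Exact value: -\frac{94143178827}{7909306972}.

Key step: t_0 being -\frac{7}{12}, the constant factors (prefactor -7/12) combine into one prefactor.
Adjacent-term ratio: r(k) = -\frac{2}{7} * (k-12) / [(k+1)] - poly over poly, x = -\frac{2}{7} from leading terms; C = -\frac{7}{12} at k = 0.


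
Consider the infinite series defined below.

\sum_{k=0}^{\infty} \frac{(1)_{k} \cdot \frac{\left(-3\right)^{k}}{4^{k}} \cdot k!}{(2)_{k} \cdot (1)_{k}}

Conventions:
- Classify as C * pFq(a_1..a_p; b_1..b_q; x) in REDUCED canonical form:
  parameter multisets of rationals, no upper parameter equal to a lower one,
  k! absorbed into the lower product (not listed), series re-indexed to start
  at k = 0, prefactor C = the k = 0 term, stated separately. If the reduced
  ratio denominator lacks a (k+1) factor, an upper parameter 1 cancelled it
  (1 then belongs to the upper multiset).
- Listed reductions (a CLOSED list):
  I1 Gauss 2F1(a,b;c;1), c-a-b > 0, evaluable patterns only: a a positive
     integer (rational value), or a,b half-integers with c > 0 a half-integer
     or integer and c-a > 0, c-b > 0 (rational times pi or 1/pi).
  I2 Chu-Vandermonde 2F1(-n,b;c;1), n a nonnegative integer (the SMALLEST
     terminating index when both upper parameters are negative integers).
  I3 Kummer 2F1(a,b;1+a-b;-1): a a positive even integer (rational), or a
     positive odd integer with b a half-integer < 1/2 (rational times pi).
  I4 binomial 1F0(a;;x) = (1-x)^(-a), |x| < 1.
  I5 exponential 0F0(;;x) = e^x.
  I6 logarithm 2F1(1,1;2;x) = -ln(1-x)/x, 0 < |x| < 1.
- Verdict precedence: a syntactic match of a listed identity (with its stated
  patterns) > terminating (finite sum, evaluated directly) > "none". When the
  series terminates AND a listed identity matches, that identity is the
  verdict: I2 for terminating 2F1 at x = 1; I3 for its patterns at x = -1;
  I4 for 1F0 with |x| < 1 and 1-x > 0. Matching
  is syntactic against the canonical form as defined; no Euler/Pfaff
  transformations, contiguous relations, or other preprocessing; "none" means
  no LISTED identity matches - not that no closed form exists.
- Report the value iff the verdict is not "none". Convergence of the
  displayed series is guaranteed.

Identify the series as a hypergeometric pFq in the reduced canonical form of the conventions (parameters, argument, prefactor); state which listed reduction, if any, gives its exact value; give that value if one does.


Classification (C = 1): 2F1 with upper {1, 1}, lower {2}, argument x = -\frac{3}{4}. Verdict (x = -\frac{3}{4}): the logarithmic series (I6) applies (the logarithm: parameters (1,1;2), x = -\frac{3}{4}). Value: \frac{4}{3} \cdot \ln\left(\frac{7}{4}\right).

First insight: x = -\frac{3}{4} and (1)_k (C = 1) is k! itself.
Consecutive-term ratio: r(k) = -\frac{3}{4} * (k+1) (k+1) / [(k+2) (k+1)] ; factor over Q: parameters, x = -\frac{3}{4}, and C = 1.


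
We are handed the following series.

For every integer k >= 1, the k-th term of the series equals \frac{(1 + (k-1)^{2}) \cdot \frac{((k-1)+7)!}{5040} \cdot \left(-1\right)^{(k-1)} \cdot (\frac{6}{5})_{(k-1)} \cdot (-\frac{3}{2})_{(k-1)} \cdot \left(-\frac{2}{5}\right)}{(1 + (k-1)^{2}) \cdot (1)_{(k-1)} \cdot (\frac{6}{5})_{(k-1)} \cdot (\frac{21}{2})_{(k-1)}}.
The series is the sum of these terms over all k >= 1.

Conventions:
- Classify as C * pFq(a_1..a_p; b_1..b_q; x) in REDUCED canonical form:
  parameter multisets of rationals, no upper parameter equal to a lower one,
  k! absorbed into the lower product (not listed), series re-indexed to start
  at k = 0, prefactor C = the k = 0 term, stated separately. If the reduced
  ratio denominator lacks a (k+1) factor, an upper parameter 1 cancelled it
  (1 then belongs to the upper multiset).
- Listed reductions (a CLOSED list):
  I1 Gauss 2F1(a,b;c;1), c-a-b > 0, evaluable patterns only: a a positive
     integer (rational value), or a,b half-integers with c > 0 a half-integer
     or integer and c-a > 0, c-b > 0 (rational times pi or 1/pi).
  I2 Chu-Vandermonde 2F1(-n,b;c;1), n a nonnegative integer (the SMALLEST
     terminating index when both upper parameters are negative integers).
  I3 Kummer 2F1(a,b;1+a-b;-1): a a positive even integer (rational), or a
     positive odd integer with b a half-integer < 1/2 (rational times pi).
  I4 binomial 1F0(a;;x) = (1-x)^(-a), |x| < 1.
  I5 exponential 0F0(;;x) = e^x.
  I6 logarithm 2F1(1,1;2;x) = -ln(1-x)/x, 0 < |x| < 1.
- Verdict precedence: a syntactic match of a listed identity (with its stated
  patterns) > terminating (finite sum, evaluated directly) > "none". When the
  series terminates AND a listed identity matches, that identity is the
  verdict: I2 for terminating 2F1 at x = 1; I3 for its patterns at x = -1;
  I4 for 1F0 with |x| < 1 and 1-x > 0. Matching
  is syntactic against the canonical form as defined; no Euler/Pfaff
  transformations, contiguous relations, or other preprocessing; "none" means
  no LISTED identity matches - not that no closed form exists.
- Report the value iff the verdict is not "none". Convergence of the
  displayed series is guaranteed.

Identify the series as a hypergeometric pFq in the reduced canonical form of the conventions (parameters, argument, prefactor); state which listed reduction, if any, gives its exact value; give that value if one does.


Reduced: x = -1, 2F1, upper = {-\frac{3}{2}, 8}, lower = {\frac{21}{2}}, C = -\frac{2}{5}. Verdict: Kummer (I3) fires (x = -1; c = \frac{21}{2} equals 1+a-b for upper {-\frac{3}{2}, 8}: listed pattern). Exact value: -\frac{4199}{4480}.

The tell: t_0 being -\frac{2}{5}, striking the common factor k^2 + 1 reduces the term (prefactor -2/5).
Consecutive-term ratio: r(k) = -1 * (k-\frac{3}{2}) (k+8) / [(k+\frac{21}{2}) (k+1)] - rational in k, leading ratio -1; with t_0 = -\frac{2}{5}, classification follows.


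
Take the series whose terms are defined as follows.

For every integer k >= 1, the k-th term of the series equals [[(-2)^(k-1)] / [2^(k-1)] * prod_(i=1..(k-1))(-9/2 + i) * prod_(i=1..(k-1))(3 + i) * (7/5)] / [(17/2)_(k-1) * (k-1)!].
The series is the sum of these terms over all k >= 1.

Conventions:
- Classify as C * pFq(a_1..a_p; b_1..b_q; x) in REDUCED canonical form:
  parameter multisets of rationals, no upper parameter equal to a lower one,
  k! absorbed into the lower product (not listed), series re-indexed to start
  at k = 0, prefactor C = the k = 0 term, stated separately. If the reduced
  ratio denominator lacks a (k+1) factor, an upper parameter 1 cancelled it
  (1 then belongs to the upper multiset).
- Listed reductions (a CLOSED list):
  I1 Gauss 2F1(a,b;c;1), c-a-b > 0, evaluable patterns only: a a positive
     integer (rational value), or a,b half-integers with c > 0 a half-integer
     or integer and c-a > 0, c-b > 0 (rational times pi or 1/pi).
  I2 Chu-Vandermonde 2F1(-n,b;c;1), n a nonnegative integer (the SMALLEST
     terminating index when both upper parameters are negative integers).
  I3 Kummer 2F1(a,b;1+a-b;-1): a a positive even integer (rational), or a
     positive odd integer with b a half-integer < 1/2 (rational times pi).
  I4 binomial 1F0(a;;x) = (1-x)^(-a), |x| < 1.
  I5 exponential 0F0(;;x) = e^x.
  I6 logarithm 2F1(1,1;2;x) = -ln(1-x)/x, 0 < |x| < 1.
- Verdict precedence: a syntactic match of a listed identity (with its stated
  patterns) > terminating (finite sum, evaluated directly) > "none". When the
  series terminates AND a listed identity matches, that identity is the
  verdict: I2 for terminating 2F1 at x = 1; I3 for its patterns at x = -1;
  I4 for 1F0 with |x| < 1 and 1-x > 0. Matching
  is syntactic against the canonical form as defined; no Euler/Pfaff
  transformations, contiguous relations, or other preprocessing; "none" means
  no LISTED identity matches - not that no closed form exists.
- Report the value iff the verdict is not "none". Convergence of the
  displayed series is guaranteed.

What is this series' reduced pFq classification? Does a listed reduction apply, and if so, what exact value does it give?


With C = 7/5: the canonical form is 2F1(-7/2, 4; 17/2; -1). Verdict: Kummer's theorem (I3) applies (x = -1; c = 17/2 equals 1+a-b for upper {-7/2, 4}: listed pattern). Value: 91/16.

The tell: t_0 being 7/5, the running product (C = 7/5) telescopes to a rising factorial.
Step ratio: r(k) = (-1) * (k-7/2) (k+4) / [(k+17/2) (k+1)] ; factor over Q: parameters, x = (-1), and C = 7/5.


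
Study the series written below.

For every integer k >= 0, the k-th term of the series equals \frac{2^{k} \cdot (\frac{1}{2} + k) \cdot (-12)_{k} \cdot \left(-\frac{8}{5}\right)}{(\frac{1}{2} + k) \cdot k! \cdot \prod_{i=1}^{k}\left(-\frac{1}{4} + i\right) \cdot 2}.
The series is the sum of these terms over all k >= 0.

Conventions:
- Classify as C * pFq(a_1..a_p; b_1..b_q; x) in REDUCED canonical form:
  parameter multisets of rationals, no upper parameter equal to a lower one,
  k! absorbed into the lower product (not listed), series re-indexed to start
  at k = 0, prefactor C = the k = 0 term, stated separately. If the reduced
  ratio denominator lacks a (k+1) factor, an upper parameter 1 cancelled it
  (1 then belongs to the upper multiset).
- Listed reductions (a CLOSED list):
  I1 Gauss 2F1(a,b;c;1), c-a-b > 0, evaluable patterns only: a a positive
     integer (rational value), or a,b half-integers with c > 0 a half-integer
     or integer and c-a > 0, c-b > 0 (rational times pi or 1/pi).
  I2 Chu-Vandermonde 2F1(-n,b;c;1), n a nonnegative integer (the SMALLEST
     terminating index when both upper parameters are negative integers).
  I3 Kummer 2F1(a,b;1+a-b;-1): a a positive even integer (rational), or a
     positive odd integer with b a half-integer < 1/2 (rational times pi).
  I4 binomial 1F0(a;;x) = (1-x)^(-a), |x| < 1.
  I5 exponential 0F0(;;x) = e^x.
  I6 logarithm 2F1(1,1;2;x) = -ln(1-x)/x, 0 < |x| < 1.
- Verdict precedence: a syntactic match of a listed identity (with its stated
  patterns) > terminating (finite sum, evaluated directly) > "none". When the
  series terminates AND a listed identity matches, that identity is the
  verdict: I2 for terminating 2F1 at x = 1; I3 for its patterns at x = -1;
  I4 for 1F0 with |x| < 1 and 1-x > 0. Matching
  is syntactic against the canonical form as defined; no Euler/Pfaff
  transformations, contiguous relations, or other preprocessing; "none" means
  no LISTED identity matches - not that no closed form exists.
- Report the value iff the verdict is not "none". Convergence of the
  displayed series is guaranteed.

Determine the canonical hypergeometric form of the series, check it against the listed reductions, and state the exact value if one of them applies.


Classification (C = -\frac{4}{5}): 1F1 with upper {-12}, lower {\frac{3}{4}}, argument x = 2. Verdict: terminating. (-12)_k vanishes past k = 12, leaving a 13-term sum, computed directly. Hence: \frac{17742995720011292}{17481516447520125}.

Key step: t_0 being -\frac{4}{5}, the constant factors (prefactor -4/5) combine into one prefactor.
Step ratio: r(k) = 2 * (k-12) / [(k+\frac{3}{4}) (k+1)] - rational in k, leading ratio 2; with t_0 = -\frac{4}{5}, classification follows.


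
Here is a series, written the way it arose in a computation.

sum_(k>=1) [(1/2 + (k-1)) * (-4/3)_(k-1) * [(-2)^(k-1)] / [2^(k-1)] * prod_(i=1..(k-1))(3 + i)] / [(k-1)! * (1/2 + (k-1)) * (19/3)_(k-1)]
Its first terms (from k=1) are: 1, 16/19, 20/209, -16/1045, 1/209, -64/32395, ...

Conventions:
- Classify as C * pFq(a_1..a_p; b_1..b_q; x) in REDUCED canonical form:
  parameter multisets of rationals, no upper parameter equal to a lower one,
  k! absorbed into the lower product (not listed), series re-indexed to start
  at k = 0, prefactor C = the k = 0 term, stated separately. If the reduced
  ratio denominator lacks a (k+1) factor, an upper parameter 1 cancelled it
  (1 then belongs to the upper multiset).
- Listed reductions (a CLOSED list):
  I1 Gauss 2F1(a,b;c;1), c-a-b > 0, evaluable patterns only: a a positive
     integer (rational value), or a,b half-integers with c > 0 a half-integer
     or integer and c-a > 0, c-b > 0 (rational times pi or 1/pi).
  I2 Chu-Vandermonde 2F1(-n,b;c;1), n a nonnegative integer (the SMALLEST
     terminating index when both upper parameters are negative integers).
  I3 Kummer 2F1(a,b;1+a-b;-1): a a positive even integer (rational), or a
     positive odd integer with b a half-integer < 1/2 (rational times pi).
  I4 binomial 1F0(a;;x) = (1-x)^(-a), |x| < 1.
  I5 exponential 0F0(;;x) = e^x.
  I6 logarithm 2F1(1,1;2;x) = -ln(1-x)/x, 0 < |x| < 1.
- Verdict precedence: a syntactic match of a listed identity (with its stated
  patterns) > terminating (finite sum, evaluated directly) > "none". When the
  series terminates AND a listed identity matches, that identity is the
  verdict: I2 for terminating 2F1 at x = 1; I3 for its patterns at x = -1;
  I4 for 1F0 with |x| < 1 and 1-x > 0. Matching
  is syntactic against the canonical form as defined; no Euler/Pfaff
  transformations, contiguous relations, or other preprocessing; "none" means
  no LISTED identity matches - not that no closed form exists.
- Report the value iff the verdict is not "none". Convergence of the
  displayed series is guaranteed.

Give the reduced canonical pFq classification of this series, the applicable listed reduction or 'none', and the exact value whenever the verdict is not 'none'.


Classification (C = 1): 2F1 with upper {-4/3, 4}, lower {19/3}, argument x = -1. Verdict: Kummer (I3) fires (x = -1; c = 19/3 equals 1+a-b for upper {-4/3, 4}: listed pattern). Sum: 52/27.

First insight: t_0 being 1, the two k-th powers (prefactor 1) combine into one argument.
Step ratio: r(k) = (-1) * (k-4/3) (k+4) / [(k+19/3) (k+1)] - poly over poly, x = (-1) from leading terms; C = 1 at k = 0.
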